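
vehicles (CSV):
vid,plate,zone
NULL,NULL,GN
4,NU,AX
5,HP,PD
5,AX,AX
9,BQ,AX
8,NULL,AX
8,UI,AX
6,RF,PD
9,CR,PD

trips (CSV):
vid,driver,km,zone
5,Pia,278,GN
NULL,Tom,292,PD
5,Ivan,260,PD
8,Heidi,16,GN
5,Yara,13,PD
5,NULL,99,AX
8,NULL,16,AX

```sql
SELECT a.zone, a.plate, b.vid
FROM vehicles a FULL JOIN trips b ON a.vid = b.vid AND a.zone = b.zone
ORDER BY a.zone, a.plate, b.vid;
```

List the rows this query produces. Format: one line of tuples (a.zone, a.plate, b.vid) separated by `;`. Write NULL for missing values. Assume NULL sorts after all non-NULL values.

(AX, AX, 5); (AX, BQ, NULL); (AX, NU, NULL); (AX, UI, 8); (AX, NULL, 8); (GN, NULL, NULL); (PD, CR, NULL); (PD, HP, 5); (PD, HP, 5); (PD, RF, NULL); (NULL, NULL, 5); (NULL, NULL, 8); (NULL, NULL, NULL)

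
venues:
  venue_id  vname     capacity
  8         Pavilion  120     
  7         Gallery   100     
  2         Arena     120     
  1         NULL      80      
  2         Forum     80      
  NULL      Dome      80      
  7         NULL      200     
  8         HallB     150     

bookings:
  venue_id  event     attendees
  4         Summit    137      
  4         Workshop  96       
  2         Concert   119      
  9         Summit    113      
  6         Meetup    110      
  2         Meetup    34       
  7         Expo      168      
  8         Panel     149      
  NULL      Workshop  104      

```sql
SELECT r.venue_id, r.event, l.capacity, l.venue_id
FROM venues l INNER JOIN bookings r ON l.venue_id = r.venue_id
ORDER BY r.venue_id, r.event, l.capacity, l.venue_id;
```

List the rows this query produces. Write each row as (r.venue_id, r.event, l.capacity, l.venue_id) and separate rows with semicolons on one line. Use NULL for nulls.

(2, Concert, 80, 2); (2, Concert, 120, 2); (2, Meetup, 80, 2); (2, Meetup, 120, 2); (7, Expo, 100, 7); (7, Expo, 200, 7); (8, Panel, 120, 8); (8, Panel, 150, 8)

INNER JOIN keeps only pairs where the ON condition holds.
Matching on l.venue_id = r.venue_id. A NULL in a compared column never satisfies the condition.
Matched pairs: 8.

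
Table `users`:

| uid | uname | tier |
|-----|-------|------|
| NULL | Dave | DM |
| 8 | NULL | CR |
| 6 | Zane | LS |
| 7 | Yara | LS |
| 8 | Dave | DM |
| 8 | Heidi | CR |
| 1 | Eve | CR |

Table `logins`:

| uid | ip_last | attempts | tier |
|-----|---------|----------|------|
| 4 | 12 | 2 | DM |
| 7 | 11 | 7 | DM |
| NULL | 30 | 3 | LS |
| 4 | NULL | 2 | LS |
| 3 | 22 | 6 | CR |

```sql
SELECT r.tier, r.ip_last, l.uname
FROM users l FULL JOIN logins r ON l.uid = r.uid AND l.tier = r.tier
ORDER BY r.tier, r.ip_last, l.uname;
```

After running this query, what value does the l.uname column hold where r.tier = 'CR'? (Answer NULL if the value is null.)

NULL

FULL OUTER JOIN keeps every row from both sides; unmatched rows get NULL for the other side's columns.
Matching on l.uid = r.uid AND l.tier = r.tier. A NULL in a compared column never satisfies the condition.
Matched pairs: 0; unmatched l rows kept: 7; unmatched r rows kept: 5.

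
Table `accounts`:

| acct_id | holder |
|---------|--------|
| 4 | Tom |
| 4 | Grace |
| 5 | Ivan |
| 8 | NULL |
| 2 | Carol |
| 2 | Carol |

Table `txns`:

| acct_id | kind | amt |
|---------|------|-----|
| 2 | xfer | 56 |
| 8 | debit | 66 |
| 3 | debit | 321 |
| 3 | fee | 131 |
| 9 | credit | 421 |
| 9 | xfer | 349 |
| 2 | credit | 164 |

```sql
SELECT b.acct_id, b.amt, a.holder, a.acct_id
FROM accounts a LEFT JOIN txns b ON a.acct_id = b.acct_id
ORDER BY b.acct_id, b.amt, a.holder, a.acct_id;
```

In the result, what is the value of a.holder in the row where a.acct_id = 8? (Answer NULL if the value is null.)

LEFT JOIN keeps every row from `accounts`; unmatched rows get NULL for `txns`'s columns.
Matching on a.acct_id = b.acct_id.
- a (acct_id=4) has no partner → padded with NULL.
- a (acct_id=4) has no partner → padded with NULL.
- a (acct_id=5) has no partner → padded with NULL.
- a (acct_id=8) pairs with 1 row(s) of b.
- a (acct_id=2) pairs with 2 row(s) of b.
- a (acct_id=2) pairs with 2 row(s) of b.

NULL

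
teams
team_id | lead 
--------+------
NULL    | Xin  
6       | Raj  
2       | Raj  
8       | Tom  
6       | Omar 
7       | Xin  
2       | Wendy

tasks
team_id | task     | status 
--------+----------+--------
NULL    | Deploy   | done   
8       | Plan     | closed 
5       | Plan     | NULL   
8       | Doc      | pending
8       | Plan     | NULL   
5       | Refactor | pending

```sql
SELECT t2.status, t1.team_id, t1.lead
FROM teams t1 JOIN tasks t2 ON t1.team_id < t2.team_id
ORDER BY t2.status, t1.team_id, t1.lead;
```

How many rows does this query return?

19

INNER JOIN keeps only pairs where the ON condition holds.
Matching on t1.team_id < t2.team_id. A NULL in a compared column never satisfies the condition.
- t1 (team_id=NULL) has no partner → excluded.
- t1 (team_id=6) pairs with 3 row(s) of t2.
- t1 (team_id=2) pairs with 5 row(s) of t2.
- t1 (team_id=8) has no partner → excluded.
- t1 (team_id=6) pairs with 3 row(s) of t2.
- t1 (team_id=7) pairs with 3 row(s) of t2.
- t1 (team_id=2) pairs with 5 row(s) of t2.
Total: 19 rows.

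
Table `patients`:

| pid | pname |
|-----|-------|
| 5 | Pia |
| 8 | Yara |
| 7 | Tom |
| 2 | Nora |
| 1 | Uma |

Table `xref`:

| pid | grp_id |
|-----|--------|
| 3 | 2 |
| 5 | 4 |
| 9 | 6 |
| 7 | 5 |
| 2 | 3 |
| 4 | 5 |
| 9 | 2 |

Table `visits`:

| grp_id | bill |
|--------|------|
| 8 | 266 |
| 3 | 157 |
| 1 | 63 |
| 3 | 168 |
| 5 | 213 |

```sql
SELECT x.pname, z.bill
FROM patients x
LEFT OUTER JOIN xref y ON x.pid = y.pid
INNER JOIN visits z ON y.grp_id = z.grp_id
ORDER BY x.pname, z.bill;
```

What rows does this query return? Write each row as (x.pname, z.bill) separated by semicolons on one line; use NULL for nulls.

(Nora, 157); (Nora, 168); (Tom, 213)

Step 1 — x LEFT JOIN y on pid → 5 row(s).
Then INNER JOIN `visits z` on grp_id: keep only rows whose y.grp_id appears in z.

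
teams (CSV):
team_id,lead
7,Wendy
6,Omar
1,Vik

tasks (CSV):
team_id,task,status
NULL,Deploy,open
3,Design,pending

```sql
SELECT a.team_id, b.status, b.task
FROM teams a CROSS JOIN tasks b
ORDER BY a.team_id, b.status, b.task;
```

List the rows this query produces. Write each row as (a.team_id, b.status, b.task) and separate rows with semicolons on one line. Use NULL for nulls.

CROSS JOIN pairs every row of `teams` with every row of `tasks`: 3 × 2 = 6 rows.
After projecting and ordering:
a.team_id | b.status | b.task
1 | open | Deploy
1 | pending | Design
6 | open | Deploy
6 | pending | Design
7 | open | Deploy
7 | pending | Design

(1, open, Deploy); (1, pending, Design); (6, open, Deploy); (6, pending, Design); (7, open, Deploy); (7, pending, Design)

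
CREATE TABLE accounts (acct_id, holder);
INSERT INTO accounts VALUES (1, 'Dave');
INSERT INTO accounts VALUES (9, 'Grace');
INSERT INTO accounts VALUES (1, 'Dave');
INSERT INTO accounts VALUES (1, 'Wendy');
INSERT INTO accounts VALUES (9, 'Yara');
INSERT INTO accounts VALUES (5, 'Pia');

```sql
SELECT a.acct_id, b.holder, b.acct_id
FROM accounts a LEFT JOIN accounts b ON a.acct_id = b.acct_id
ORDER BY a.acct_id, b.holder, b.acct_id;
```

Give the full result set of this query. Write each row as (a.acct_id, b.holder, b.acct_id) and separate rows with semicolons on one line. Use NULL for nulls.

(1, Dave, 1); (1, Dave, 1); (1, Dave, 1); (1, Dave, 1); (1, Dave, 1); (1, Dave, 1); (1, Wendy, 1); (1, Wendy, 1); (1, Wendy, 1); (5, Pia, 5); (9, Grace, 9); (9, Grace, 9); (9, Yara, 9); (9, Yara, 9)

LEFT JOIN keeps every row from `accounts a`; unmatched rows get NULL for `accounts b`'s columns.
Matching on a.acct_id = b.acct_id.
Matched pairs: 14; unmatched a rows kept: 0.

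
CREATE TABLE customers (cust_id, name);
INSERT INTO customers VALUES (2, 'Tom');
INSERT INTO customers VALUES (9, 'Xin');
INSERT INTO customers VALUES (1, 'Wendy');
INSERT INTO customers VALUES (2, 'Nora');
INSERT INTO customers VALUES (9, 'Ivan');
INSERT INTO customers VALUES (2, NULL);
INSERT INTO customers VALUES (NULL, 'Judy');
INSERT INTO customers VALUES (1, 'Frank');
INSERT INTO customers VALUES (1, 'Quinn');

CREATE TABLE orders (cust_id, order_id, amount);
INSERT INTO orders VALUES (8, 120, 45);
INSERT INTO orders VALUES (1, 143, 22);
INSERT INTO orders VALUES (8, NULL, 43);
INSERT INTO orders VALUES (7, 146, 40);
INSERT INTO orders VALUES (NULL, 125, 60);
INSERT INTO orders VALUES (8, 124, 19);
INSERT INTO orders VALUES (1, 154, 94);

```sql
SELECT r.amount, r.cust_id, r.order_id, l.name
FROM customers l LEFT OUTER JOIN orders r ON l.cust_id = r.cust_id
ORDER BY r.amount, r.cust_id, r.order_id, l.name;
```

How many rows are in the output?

12

LEFT JOIN keeps every row from `customers`; unmatched rows get NULL for `orders`'s columns.
Matching on l.cust_id = r.cust_id. A NULL in a compared column never satisfies the condition.
- l row (cust_id=2): no match → kept, r columns NULL.
- l row (cust_id=9): no match → kept, r columns NULL.
- l row (cust_id=1): matches 2 r row(s) → 2 output row(s).
- l row (cust_id=2): no match → kept, r columns NULL.
- l row (cust_id=9): no match → kept, r columns NULL.
- l row (cust_id=2): no match → kept, r columns NULL.
- l row (cust_id=NULL): no match → kept, r columns NULL.
- l row (cust_id=1): matches 2 r row(s) → 2 output row(s).
- l row (cust_id=1): matches 2 r row(s) → 2 output row(s).
Total: 6 matched + 6 padded = 12 rows.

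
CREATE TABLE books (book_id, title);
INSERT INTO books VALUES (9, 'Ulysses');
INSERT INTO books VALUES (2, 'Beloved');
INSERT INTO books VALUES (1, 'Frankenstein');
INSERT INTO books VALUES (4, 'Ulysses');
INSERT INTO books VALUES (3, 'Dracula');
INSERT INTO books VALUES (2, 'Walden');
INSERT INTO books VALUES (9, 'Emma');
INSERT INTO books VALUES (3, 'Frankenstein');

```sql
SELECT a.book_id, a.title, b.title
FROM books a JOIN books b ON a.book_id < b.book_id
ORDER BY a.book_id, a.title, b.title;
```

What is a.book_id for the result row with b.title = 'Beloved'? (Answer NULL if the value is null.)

INNER JOIN keeps only pairs where the ON condition holds.
Matching on a.book_id < b.book_id.
- a row (book_id=9): no match → dropped.
- a row (book_id=2): matches 5 b row(s) → 5 output row(s).
- a row (book_id=1): matches 7 b row(s) → 7 output row(s).
- a row (book_id=4): matches 2 b row(s) → 2 output row(s).
- a row (book_id=3): matches 3 b row(s) → 3 output row(s).
- a row (book_id=2): matches 5 b row(s) → 5 output row(s).
- a row (book_id=9): no match → dropped.
- a row (book_id=3): matches 3 b row(s) → 3 output row(s).

1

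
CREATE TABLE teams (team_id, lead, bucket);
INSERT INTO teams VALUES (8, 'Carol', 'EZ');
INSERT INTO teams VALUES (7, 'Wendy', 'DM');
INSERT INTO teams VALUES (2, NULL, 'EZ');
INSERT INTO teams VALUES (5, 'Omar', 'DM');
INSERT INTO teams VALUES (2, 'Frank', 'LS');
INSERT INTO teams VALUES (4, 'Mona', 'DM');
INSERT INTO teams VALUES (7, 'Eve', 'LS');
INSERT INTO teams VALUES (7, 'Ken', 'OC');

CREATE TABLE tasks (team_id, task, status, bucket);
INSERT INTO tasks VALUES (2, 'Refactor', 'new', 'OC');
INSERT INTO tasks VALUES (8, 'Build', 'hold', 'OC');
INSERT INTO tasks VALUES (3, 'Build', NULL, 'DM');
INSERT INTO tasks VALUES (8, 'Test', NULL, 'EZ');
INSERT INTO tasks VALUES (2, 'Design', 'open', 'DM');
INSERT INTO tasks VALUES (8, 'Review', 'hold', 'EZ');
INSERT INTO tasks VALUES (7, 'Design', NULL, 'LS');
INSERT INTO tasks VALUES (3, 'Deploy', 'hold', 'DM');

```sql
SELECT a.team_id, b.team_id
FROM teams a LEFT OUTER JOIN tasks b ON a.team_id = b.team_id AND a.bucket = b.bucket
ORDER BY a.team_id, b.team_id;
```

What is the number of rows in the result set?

9

LEFT JOIN keeps every row from `teams`; unmatched rows get NULL for `tasks`'s columns.
Matching on a.team_id = b.team_id AND a.bucket = b.bucket.
Matched pairs: 3; unmatched a rows kept: 6.
Total: 3 matched + 6 padded = 9 rows.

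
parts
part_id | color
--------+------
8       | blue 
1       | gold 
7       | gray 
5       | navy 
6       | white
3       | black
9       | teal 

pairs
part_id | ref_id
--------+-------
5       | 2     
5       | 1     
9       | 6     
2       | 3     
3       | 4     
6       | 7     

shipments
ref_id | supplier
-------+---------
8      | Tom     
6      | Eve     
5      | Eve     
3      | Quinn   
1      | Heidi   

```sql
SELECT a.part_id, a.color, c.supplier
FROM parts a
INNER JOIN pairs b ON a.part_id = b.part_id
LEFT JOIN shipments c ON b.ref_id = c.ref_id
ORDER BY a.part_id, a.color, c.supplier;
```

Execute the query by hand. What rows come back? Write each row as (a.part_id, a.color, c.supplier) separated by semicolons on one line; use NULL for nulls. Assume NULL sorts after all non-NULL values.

Evaluate left to right. First `parts a INNER JOIN pairs b` on part_id: 5 row(s).
Then LEFT JOIN `shipments c` on ref_id: each of those 5 rows is kept; rows whose b.ref_id has no match in c get NULL for c's columns.

(3, black, NULL); (5, navy, Heidi); (5, navy, NULL); (6, white, NULL); (9, teal, Eve)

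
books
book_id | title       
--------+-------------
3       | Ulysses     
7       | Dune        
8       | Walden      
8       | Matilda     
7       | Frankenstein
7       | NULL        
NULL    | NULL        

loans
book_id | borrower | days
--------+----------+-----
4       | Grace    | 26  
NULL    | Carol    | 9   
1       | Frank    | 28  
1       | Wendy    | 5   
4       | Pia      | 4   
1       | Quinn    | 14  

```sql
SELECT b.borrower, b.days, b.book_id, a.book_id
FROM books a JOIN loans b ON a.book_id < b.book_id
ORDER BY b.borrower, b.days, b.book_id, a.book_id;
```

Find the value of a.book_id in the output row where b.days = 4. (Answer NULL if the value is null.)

3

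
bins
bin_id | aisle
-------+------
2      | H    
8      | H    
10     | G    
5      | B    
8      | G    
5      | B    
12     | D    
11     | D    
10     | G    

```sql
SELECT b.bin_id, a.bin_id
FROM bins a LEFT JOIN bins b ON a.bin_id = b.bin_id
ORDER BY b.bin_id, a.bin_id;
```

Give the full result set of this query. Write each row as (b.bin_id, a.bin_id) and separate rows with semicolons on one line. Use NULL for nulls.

LEFT JOIN keeps every row from `bins a`; unmatched rows get NULL for `bins b`'s columns.
Matching on a.bin_id = b.bin_id.
- a[0] bin_id=2 → 1 match(es) in b → 1 row(s).
- a[1] bin_id=8 → 2 match(es) in b → 2 row(s).
- a[2] bin_id=10 → 2 match(es) in b → 2 row(s).
- a[3] bin_id=5 → 2 match(es) in b → 2 row(s).
- a[4] bin_id=8 → 2 match(es) in b → 2 row(s).
- a[5] bin_id=5 → 2 match(es) in b → 2 row(s).
- a[6] bin_id=12 → 1 match(es) in b → 1 row(s).
- a[7] bin_id=11 → 1 match(es) in b → 1 row(s).
- a[8] bin_id=10 → 2 match(es) in b → 2 row(s).

(2, 2); (5, 5); (5, 5); (5, 5); (5, 5); (8, 8); (8, 8); (8, 8); (8, 8); (10, 10); (10, 10); (10, 10); (10, 10); (11, 11); (12, 12)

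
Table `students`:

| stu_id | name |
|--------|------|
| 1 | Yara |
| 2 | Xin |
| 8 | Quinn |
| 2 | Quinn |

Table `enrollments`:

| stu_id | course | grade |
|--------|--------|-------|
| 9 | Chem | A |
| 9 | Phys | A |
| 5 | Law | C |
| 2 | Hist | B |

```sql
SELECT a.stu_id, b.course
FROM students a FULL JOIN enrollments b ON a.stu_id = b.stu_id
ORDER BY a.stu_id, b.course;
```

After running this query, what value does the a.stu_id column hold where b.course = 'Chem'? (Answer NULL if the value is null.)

NULL

FULL OUTER JOIN keeps every row from both sides; unmatched rows get NULL for the other side's columns.
Matching on a.stu_id = b.stu_id.
- stu_id=1: no b row matches, row kept with b columns NULL.
- stu_id=2: 1 matching b row(s), so 1 row(s) emitted.
- stu_id=8: no b row matches, row kept with b columns NULL.
- stu_id=2: 1 matching b row(s), so 1 row(s) emitted.
- 3 b row(s) had no a match → kept, a columns NULL.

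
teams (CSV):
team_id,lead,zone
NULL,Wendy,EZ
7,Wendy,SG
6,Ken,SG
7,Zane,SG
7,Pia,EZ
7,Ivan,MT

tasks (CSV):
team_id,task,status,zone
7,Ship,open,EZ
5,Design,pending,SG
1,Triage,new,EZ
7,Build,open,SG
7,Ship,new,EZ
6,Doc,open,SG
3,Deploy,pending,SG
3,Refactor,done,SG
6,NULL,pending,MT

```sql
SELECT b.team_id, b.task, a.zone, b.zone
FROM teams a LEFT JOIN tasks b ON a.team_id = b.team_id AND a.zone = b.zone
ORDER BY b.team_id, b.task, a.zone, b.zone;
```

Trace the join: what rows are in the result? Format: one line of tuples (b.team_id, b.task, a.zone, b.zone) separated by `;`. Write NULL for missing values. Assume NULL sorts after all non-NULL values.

(6, Doc, SG, SG); (7, Build, SG, SG); (7, Build, SG, SG); (7, Ship, EZ, EZ); (7, Ship, EZ, EZ); (NULL, NULL, EZ, NULL); (NULL, NULL, MT, NULL)

LEFT JOIN keeps every row from `teams`; unmatched rows get NULL for `tasks`'s columns.
Matching on a.team_id = b.team_id AND a.zone = b.zone. A NULL in a compared column never satisfies the condition.
Matched pairs: 5; unmatched a rows kept: 2.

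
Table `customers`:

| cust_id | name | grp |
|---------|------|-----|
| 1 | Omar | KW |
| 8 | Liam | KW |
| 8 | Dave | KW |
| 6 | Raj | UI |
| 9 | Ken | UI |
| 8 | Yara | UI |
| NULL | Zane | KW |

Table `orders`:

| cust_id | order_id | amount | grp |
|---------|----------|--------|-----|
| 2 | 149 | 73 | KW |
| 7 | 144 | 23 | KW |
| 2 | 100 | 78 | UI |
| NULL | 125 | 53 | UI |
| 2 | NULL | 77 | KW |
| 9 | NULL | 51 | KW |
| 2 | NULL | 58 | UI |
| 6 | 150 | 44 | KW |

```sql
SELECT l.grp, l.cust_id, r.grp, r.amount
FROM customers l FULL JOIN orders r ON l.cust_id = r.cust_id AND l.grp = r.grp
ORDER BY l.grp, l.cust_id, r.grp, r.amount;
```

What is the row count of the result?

15

FULL OUTER JOIN keeps every row from both sides; unmatched rows get NULL for the other side's columns.
Matching on l.cust_id = r.cust_id AND l.grp = r.grp. A NULL in a compared column never satisfies the condition.
- l row (cust_id=1, grp=KW): no match → kept, r columns NULL.
- l row (cust_id=8, grp=KW): no match → kept, r columns NULL.
- l row (cust_id=8, grp=KW): no match → kept, r columns NULL.
- l row (cust_id=6, grp=UI): no match → kept, r columns NULL.
- l row (cust_id=9, grp=UI): no match → kept, r columns NULL.
- l row (cust_id=8, grp=UI): no match → kept, r columns NULL.
- l row (cust_id=NULL, grp=KW): no match → kept, r columns NULL.
- 8 r row(s) had no l match → kept, l columns NULL.
Total: 0 matched + 15 padded = 15 rows.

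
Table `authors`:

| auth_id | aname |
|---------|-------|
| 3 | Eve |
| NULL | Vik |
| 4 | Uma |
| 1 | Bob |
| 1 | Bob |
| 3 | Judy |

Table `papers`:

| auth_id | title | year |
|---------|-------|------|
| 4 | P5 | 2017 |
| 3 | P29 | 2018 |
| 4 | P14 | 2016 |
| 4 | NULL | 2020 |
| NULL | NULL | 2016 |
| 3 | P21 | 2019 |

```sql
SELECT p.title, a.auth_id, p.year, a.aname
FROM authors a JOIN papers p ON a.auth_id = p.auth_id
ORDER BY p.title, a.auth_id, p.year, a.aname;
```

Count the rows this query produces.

INNER JOIN keeps only pairs where the ON condition holds.
Matching on a.auth_id = p.auth_id. A NULL in a compared column never satisfies the condition.
Matched pairs: 7.
Total: 7 rows.

7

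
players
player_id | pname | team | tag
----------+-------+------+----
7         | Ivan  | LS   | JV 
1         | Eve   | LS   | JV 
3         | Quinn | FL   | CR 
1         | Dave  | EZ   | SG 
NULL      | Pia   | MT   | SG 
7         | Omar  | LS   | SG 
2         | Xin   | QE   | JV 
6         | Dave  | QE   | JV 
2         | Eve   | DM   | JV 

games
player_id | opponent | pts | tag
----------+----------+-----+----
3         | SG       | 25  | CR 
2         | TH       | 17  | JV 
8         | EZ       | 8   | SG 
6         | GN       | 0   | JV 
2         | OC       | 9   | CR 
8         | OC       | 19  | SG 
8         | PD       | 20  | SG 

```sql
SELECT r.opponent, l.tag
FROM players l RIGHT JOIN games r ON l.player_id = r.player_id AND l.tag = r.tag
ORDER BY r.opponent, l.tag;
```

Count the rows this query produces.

RIGHT JOIN keeps every row from `games`; unmatched rows get NULL for `players`'s columns.
Matching on l.player_id = r.player_id AND l.tag = r.tag. A NULL in a compared column never satisfies the condition.
- l (player_id=7, tag=JV) has no partner in r.
- l (player_id=1, tag=JV) has no partner in r.
- l (player_id=3, tag=CR) pairs with 1 row(s) of r.
- l (player_id=1, tag=SG) has no partner in r.
- l (player_id=NULL, tag=SG) has no partner in r.
- l (player_id=7, tag=SG) has no partner in r.
- l (player_id=2, tag=JV) pairs with 1 row(s) of r.
- l (player_id=6, tag=JV) pairs with 1 row(s) of r.
- l (player_id=2, tag=JV) pairs with 1 row(s) of r.
- 4 row(s) from r found no l partner → padded with NULL.
Total: 4 matched + 4 padded = 8 rows.

8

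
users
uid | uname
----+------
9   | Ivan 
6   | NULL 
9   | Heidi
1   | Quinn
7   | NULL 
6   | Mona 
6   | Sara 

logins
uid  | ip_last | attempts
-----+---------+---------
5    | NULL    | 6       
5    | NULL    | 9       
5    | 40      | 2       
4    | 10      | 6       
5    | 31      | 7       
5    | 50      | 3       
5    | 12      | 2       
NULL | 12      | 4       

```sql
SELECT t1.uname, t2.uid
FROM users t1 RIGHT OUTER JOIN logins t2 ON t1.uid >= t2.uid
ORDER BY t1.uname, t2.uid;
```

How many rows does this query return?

43

RIGHT JOIN keeps every row from `logins`; unmatched rows get NULL for `users`'s columns.
Matching on t1.uid >= t2.uid. A NULL in a compared column never satisfies the condition.
- t1[0] uid=9 → 7 match(es) in t2 → 7 row(s).
- t1[1] uid=6 → 7 match(es) in t2 → 7 row(s).
- t1[2] uid=9 → 7 match(es) in t2 → 7 row(s).
- t1[3] uid=1 → no match.
- t1[4] uid=7 → 7 match(es) in t2 → 7 row(s).
- t1[5] uid=6 → 7 match(es) in t2 → 7 row(s).
- t1[6] uid=6 → 7 match(es) in t2 → 7 row(s).
- 1 t2 row(s) had no t1 match → kept, t1 columns NULL.
Total: 42 matched + 1 padded = 43 rows.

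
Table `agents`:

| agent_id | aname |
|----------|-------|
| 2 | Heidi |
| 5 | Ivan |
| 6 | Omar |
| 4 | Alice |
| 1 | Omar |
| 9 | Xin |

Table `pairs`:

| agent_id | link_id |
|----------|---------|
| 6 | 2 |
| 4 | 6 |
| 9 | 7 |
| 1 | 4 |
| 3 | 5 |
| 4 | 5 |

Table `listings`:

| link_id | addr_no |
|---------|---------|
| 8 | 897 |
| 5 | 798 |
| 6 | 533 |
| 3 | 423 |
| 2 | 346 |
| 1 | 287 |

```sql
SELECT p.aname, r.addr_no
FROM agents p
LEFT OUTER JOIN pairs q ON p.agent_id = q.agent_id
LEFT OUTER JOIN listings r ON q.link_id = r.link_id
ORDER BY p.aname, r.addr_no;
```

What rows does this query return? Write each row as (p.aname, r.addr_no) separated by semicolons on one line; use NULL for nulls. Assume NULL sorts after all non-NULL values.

(Alice, 533); (Alice, 798); (Heidi, NULL); (Ivan, NULL); (Omar, 346); (Omar, NULL); (Xin, NULL)

Step 1 — p LEFT JOIN q on agent_id → 7 row(s).
Then LEFT JOIN `listings r` on link_id: each of those 7 rows is kept; rows whose q.link_id has no match in r get NULL for r's columns.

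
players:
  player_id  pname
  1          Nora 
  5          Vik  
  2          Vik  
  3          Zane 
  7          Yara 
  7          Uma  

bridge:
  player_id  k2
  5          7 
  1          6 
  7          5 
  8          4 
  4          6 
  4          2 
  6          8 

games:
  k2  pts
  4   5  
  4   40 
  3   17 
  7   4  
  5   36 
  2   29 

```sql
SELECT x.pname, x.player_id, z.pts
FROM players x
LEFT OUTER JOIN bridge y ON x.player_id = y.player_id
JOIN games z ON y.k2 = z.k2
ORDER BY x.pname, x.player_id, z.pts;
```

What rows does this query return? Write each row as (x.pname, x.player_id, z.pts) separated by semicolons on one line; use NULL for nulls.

Joins associate left-to-right: players LEFT JOIN bridge on player_id gives 6 intermediate row(s).
Then INNER JOIN `games z` on k2: keep only rows whose y.k2 appears in z.

(Uma, 7, 36); (Vik, 5, 4); (Yara, 7, 36)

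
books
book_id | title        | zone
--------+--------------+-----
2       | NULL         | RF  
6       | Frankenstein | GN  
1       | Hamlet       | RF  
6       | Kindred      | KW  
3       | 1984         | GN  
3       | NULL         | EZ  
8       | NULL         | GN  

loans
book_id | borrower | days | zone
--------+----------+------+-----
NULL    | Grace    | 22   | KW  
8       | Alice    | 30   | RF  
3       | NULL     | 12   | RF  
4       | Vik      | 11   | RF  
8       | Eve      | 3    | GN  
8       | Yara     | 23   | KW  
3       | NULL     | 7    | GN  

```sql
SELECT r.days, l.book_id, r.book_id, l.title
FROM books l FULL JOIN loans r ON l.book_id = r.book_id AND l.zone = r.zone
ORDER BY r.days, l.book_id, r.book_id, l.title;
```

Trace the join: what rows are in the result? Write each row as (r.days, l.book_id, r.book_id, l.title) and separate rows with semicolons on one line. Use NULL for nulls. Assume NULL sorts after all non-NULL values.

(3, 8, 8, NULL); (7, 3, 3, 1984); (11, NULL, 4, NULL); (12, NULL, 3, NULL); (22, NULL, NULL, NULL); (23, NULL, 8, NULL); (30, NULL, 8, NULL); (NULL, 1, NULL, Hamlet); (NULL, 2, NULL, NULL); (NULL, 3, NULL, NULL); (NULL, 6, NULL, Frankenstein); (NULL, 6, NULL, Kindred)

FULL OUTER JOIN keeps every row from both sides; unmatched rows get NULL for the other side's columns.
Matching on l.book_id = r.book_id AND l.zone = r.zone. A NULL in a compared column never satisfies the condition.
- l (book_id=2, zone=RF) has no partner → padded with NULL.
- l (book_id=6, zone=GN) has no partner → padded with NULL.
- l (book_id=1, zone=RF) has no partner → padded with NULL.
- l (book_id=6, zone=KW) has no partner → padded with NULL.
- l (book_id=3, zone=GN) pairs with 1 row(s) of r.
- l (book_id=3, zone=EZ) has no partner → padded with NULL.
- l (book_id=8, zone=GN) pairs with 1 row(s) of r.
- 5 r row(s) had no l match → kept, l columns NULL.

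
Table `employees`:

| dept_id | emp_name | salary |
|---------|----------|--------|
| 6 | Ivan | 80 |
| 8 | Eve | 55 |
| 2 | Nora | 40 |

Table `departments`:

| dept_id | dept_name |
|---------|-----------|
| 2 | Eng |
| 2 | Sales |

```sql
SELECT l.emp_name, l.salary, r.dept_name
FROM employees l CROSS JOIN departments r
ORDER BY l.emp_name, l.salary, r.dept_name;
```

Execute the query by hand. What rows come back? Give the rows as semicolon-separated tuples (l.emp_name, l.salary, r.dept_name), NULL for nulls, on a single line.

(Eve, 55, Eng); (Eve, 55, Sales); (Ivan, 80, Eng); (Ivan, 80, Sales); (Nora, 40, Eng); (Nora, 40, Sales)

CROSS JOIN pairs every row of `employees` with every row of `departments`: 3 × 2 = 6 rows.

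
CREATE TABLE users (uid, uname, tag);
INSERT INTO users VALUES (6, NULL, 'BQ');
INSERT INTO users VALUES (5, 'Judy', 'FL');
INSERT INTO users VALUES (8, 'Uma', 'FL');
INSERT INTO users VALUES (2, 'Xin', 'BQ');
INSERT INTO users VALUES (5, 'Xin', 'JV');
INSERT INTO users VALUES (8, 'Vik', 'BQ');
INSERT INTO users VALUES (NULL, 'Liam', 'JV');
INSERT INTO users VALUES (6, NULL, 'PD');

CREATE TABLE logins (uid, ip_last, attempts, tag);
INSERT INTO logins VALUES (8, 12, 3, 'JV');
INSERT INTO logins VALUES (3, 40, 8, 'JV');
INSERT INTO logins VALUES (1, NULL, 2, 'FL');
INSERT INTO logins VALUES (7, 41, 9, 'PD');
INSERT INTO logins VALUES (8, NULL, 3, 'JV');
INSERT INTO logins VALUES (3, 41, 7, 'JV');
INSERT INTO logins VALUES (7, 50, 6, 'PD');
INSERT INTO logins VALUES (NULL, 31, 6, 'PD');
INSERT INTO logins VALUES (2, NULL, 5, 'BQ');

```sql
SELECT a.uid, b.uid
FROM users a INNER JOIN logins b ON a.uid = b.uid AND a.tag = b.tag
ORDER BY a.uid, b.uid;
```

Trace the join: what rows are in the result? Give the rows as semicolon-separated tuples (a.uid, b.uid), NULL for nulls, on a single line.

(2, 2)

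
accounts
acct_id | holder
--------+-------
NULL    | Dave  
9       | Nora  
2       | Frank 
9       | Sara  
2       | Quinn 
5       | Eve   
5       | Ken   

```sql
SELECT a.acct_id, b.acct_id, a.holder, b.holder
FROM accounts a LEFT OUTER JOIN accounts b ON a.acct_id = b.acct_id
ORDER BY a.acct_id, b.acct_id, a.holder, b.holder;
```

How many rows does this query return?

13

LEFT JOIN keeps every row from `accounts a`; unmatched rows get NULL for `accounts b`'s columns.
Matching on a.acct_id = b.acct_id. A NULL in a compared column never satisfies the condition.
- a (acct_id=NULL) has no partner → padded with NULL.
- a (acct_id=9) pairs with 2 row(s) of b.
- a (acct_id=2) pairs with 2 row(s) of b.
- a (acct_id=9) pairs with 2 row(s) of b.
- a (acct_id=2) pairs with 2 row(s) of b.
- a (acct_id=5) pairs with 2 row(s) of b.
- a (acct_id=5) pairs with 2 row(s) of b.
Total: 12 matched + 1 padded = 13 rows.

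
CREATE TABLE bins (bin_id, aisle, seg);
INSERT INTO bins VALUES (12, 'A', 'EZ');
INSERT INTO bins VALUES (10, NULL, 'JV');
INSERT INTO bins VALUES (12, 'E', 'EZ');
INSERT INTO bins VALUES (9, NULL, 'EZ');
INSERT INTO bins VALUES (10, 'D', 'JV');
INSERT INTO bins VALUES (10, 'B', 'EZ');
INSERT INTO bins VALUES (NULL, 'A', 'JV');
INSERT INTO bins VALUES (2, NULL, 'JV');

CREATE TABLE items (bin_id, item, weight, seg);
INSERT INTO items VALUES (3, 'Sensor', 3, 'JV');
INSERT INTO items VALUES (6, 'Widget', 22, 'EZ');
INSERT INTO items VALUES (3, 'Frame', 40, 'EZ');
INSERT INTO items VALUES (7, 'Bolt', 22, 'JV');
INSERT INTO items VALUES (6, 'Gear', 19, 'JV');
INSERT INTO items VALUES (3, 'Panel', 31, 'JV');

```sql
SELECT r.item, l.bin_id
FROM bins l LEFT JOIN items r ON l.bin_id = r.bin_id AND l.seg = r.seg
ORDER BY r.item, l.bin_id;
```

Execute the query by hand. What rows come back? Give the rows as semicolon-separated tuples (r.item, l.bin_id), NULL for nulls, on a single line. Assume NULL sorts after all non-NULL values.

LEFT JOIN keeps every row from `bins`; unmatched rows get NULL for `items`'s columns.
Matching on l.bin_id = r.bin_id AND l.seg = r.seg. A NULL in a compared column never satisfies the condition.
Matched pairs: 0; unmatched l rows kept: 8.

(NULL, 2); (NULL, 9); (NULL, 10); (NULL, 10); (NULL, 10); (NULL, 12); (NULL, 12); (NULL, NULL)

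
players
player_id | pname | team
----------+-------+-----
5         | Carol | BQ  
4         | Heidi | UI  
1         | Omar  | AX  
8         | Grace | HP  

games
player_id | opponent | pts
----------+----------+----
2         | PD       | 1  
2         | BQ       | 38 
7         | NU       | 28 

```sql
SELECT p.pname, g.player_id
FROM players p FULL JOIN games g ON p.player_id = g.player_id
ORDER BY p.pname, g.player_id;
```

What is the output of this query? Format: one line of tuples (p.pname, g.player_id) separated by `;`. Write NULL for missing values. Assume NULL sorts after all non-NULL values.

FULL OUTER JOIN keeps every row from both sides; unmatched rows get NULL for the other side's columns.
Matching on p.player_id = g.player_id.
- p[0] player_id=5 → no match; kept with NULLs on the g side.
- p[1] player_id=4 → no match; kept with NULLs on the g side.
- p[2] player_id=1 → no match; kept with NULLs on the g side.
- p[3] player_id=8 → no match; kept with NULLs on the g side.
- plus 3 unmatched g row(s), each kept with NULL p columns.
After projecting and ordering:
p.pname | g.player_id
Carol | NULL
Grace | NULL
Heidi | NULL
Omar | NULL
NULL | 2
NULL | 2
NULL | 7

(Carol, NULL); (Grace, NULL); (Heidi, NULL); (Omar, NULL); (NULL, 2); (NULL, 2); (NULL, 7)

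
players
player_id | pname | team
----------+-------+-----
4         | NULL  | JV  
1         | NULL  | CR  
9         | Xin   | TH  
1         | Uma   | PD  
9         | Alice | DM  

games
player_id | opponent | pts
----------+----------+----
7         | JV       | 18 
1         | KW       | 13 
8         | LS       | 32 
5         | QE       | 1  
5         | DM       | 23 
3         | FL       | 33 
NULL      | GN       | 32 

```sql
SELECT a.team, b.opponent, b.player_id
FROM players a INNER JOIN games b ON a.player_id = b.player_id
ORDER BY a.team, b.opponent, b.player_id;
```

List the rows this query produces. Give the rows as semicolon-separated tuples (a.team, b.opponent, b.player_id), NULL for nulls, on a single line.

(CR, KW, 1); (PD, KW, 1)

INNER JOIN keeps only pairs where the ON condition holds.
Matching on a.player_id = b.player_id. A NULL in a compared column never satisfies the condition.
- a[0] player_id=4 → no match; dropped.
- a[1] player_id=1 → 1 match(es) in b → 1 row(s).
- a[2] player_id=9 → no match; dropped.
- a[3] player_id=1 → 1 match(es) in b → 1 row(s).
- a[4] player_id=9 → no match; dropped.
After projecting and ordering:
a.team | b.opponent | b.player_id
CR | KW | 1
PD | KW | 1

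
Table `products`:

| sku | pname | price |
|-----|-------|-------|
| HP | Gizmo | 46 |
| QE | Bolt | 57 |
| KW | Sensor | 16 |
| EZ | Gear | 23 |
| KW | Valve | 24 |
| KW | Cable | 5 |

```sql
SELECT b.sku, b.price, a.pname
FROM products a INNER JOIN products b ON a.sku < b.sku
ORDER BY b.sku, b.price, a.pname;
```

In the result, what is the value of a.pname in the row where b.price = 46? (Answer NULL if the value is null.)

Gear

INNER JOIN keeps only pairs where the ON condition holds.
Matching on a.sku < b.sku.
- a row (sku=HP): matches 4 b row(s) → 4 output row(s).
- a row (sku=QE): no match → dropped.
- a row (sku=KW): matches 1 b row(s) → 1 output row(s).
- a row (sku=EZ): matches 5 b row(s) → 5 output row(s).
- a row (sku=KW): matches 1 b row(s) → 1 output row(s).
- a row (sku=KW): matches 1 b row(s) → 1 output row(s).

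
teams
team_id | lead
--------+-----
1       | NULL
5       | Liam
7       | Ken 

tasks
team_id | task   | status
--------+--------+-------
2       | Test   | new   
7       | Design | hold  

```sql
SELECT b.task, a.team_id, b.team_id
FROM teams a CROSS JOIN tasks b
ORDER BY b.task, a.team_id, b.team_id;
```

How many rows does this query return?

CROSS JOIN pairs every row of `teams` with every row of `tasks`: 3 × 2 = 6 rows.

6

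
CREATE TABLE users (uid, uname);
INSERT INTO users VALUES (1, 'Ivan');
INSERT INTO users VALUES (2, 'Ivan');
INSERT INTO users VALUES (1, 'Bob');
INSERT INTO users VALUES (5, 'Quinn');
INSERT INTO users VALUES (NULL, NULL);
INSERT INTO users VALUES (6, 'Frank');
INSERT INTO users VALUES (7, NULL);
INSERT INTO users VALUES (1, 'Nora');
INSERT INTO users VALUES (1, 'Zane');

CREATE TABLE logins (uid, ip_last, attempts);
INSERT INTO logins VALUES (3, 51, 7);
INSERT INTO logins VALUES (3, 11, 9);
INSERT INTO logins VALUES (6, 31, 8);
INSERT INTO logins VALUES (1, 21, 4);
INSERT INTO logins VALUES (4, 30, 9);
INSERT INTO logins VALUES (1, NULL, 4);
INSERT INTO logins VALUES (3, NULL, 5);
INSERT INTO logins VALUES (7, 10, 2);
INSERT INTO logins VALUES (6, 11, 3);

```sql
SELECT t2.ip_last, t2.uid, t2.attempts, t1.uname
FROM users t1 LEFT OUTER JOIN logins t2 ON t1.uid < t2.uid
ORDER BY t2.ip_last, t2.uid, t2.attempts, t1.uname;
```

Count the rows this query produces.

LEFT JOIN keeps every row from `users`; unmatched rows get NULL for `logins`'s columns.
Matching on t1.uid < t2.uid. A NULL in a compared column never satisfies the condition.
Matched pairs: 39; unmatched t1 rows kept: 2.
Total: 39 matched + 2 padded = 41 rows.

41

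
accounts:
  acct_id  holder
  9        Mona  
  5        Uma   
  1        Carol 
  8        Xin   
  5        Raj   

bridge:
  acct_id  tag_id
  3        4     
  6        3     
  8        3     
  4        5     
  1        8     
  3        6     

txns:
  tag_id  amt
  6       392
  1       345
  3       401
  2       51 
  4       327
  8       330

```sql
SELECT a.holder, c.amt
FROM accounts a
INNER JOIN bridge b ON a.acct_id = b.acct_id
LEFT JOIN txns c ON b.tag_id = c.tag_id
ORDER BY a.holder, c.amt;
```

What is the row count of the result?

2

Step 1 — a INNER JOIN b on acct_id → 2 row(s).
Then LEFT JOIN `txns c` on tag_id: each of those 2 rows is kept; rows whose b.tag_id has no match in c get NULL for c's columns.
Result: 2 row(s).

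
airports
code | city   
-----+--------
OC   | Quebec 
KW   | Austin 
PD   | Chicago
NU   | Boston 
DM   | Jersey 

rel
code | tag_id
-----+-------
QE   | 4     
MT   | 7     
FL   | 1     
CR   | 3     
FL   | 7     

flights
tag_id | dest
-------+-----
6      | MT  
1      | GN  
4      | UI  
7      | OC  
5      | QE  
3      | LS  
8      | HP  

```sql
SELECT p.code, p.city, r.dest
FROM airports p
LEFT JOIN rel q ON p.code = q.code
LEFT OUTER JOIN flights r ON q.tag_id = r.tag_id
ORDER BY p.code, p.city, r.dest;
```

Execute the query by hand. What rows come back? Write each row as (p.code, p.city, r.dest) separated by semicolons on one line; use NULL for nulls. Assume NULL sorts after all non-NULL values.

Joins associate left-to-right: airports LEFT JOIN rel on code gives 5 intermediate row(s).
Then LEFT JOIN `flights r` on tag_id: each of those 5 rows is kept; rows whose q.tag_id has no match in r get NULL for r's columns.

(DM, Jersey, NULL); (KW, Austin, NULL); (NU, Boston, NULL); (OC, Quebec, NULL); (PD, Chicago, NULL)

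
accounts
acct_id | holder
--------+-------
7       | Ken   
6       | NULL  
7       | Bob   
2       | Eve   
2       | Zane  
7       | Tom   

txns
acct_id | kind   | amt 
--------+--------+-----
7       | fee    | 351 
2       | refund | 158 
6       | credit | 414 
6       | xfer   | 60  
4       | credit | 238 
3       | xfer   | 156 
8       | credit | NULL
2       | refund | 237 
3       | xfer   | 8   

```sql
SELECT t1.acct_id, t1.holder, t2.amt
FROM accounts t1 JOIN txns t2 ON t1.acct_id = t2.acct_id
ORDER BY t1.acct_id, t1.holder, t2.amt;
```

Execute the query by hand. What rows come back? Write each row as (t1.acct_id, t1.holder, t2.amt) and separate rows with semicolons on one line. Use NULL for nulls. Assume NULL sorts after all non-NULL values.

(2, Eve, 158); (2, Eve, 237); (2, Zane, 158); (2, Zane, 237); (6, NULL, 60); (6, NULL, 414); (7, Bob, 351); (7, Ken, 351); (7, Tom, 351)

INNER JOIN keeps only pairs where the ON condition holds.
Matching on t1.acct_id = t2.acct_id.
Matched pairs: 9.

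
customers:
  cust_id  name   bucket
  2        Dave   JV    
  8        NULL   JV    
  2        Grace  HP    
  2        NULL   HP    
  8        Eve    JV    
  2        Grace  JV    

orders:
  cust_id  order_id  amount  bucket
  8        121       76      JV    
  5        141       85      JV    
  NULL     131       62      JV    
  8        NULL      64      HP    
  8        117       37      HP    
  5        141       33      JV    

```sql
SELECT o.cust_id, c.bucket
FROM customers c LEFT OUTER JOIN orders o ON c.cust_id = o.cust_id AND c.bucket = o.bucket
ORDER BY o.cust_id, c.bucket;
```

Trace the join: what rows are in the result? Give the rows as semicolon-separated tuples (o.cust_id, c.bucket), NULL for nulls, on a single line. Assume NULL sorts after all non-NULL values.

(8, JV); (8, JV); (NULL, HP); (NULL, HP); (NULL, JV); (NULL, JV)

LEFT JOIN keeps every row from `customers`; unmatched rows get NULL for `orders`'s columns.
Matching on c.cust_id = o.cust_id AND c.bucket = o.bucket. A NULL in a compared column never satisfies the condition.
Matched pairs: 2; unmatched c rows kept: 4.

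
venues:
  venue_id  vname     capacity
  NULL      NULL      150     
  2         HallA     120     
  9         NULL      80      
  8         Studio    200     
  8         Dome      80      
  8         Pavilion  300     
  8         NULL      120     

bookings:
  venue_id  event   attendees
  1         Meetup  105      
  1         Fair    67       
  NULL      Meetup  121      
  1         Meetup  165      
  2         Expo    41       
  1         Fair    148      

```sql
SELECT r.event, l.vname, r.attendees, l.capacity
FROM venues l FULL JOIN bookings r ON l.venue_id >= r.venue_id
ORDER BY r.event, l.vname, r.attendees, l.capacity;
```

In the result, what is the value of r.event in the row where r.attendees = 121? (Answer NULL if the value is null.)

FULL OUTER JOIN keeps every row from both sides; unmatched rows get NULL for the other side's columns.
Matching on l.venue_id >= r.venue_id. A NULL in a compared column never satisfies the condition.
Matched pairs: 30; unmatched l rows kept: 1; unmatched r rows kept: 1.

Meetup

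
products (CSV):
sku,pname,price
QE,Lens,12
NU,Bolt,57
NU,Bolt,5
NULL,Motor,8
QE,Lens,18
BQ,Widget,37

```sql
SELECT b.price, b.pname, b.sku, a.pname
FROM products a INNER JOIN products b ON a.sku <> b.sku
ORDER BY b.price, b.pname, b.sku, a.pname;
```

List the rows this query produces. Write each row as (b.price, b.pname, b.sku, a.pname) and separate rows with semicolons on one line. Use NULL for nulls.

INNER JOIN keeps only pairs where the ON condition holds.
Matching on a.sku <> b.sku. A NULL in a compared column never satisfies the condition.
- sku=QE: 3 matching b row(s), so 3 row(s) emitted.
- sku=NU: 3 matching b row(s), so 3 row(s) emitted.
- sku=NU: 3 matching b row(s), so 3 row(s) emitted.
- sku=NULL: no matching b row, dropped.
- sku=QE: 3 matching b row(s), so 3 row(s) emitted.
- sku=BQ: 4 matching b row(s), so 4 row(s) emitted.

(5, Bolt, NU, Lens); (5, Bolt, NU, Lens); (5, Bolt, NU, Widget); (12, Lens, QE, Bolt); (12, Lens, QE, Bolt); (12, Lens, QE, Widget); (18, Lens, QE, Bolt); (18, Lens, QE, Bolt); (18, Lens, QE, Widget); (37, Widget, BQ, Bolt); (37, Widget, BQ, Bolt); (37, Widget, BQ, Lens); (37, Widget, BQ, Lens); (57, Bolt, NU, Lens); (57, Bolt, NU, Lens); (57, Bolt, NU, Widget)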